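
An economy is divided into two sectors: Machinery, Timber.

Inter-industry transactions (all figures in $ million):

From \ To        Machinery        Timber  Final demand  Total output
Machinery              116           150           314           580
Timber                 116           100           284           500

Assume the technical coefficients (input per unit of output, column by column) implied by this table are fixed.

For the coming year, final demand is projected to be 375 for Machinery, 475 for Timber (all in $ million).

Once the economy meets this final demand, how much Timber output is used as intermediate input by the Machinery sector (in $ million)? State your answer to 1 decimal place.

Technical coefficients a_ij = z_ij / X_j:
  a_11 = 116/580 = 0.20, a_21 = 116/580 = 0.20
  a_12 = 150/500 = 0.30, a_22 = 100/500 = 0.20
I − A =
  [   0.80    -0.30]
  [  -0.20     0.80]
det(I−A) = (0.80)(0.80) − (-0.30)(-0.20) = 0.5800
adj(I−A) = [[0.80, 0.30], [0.20, 0.80]]
(I − A)⁻¹ = adj(I−A) / det(I−A) ≈
  [   1.3793     0.5172]
  [   0.3448     1.3793]
First solve x = (I − A)⁻¹ d = adj(I−A)·d / det(I−A); in particular x_1 = (0.80·375 + 0.30·475) / 0.5800 = 442.50 / 0.5800 ≈ 762.931.
Intermediate flow from 2 to 1: z_21 = a_21 · x_1 = 0.20 × 442.50 / 0.5800 = 88.50 / 0.5800 ≈ 152.6.

z_21 = 152.6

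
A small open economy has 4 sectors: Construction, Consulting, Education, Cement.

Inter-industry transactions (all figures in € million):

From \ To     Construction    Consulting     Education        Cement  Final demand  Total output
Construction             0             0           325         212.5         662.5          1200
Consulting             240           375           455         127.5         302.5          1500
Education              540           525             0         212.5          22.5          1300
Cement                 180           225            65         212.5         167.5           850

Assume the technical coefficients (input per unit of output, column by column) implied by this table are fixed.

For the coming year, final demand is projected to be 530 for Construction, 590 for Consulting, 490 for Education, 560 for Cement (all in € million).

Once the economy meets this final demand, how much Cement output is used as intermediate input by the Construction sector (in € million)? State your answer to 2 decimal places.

Technical coefficients a_ij = z_ij / X_j:
  a_11 = 0/1200 = 0.00, a_21 = 240/1200 = 0.20, a_31 = 540/1200 = 0.45, a_41 = 180/1200 = 0.15
  a_12 = 0/1500 = 0.00, a_22 = 375/1500 = 0.25, a_32 = 525/1500 = 0.35, a_42 = 225/1500 = 0.15
  a_13 = 325/1300 = 0.25, a_23 = 455/1300 = 0.35, a_33 = 0/1300 = 0.00, a_43 = 65/1300 = 0.05
  a_14 = 212.5/850 = 0.25, a_24 = 127.5/850 = 0.15, a_34 = 212.5/850 = 0.25, a_44 = 212.5/850 = 0.25
I − A =
  [   1.00     0.00    -0.25    -0.25]
  [  -0.20     0.75    -0.35    -0.15]
  [  -0.45    -0.35     1.00    -0.25]
  [  -0.15    -0.15    -0.05     0.75]
Compute the cofactors C_ij = (−1)^(i+j)·(3×3 minor ij) of I−A; the adjugate is their transpose:
adj(I−A) = Cᵀ =
  [ 0.423000   0.116875   0.157500   0.216875]
  [ 0.304625   0.600625   0.302500   0.322500]
  [ 0.339000   0.303750   0.504375   0.341875]
  [ 0.168125   0.163750   0.125625   0.525625]
det(I−A) = Σ_j (I−A)_1j·C_1j = (1.00)(0.423000) + (0.00)(0.304625) + (-0.25)(0.339000) + (-0.25)(0.168125) = 0.29621875
(I − A)⁻¹ = adj(I−A) / det(I−A) ≈
  [   1.4280     0.3946     0.5317     0.7321]
  [   1.0284     2.0276     1.0212     1.0887]
  [   1.1444     1.0254     1.7027     1.1541]
  [   0.5676     0.5528     0.4241     1.7744]
First solve x = (I − A)⁻¹ d = adj(I−A)·d / det(I−A); in particular x_1 = (0.423000·530 + 0.116875·590 + 0.157500·490 + 0.216875·560) / 0.29621875 = 491.77125 / 0.29621875 ≈ 1660.1625.
Intermediate flow from 4 to 1: z_41 = a_41 · x_1 = 0.15 × 491.77125 / 0.29621875 = 73.7656875 / 0.29621875 ≈ 249.02.

z_41 = 249.02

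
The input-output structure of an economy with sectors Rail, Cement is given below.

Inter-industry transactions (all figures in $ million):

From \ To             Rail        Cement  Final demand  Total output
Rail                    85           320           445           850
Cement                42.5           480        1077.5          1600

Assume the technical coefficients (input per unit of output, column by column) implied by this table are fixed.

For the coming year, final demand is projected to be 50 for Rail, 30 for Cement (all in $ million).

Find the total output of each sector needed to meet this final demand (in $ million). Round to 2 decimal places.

Technical coefficients a_ij = z_ij / X_j:
  a_11 = 85/850 = 0.10, a_21 = 42.5/850 = 0.05
  a_12 = 320/1600 = 0.20, a_22 = 480/1600 = 0.30
I − A =
  [   0.90    -0.20]
  [  -0.05     0.70]
det(I−A) = (0.90)(0.70) − (-0.20)(-0.05) = 0.6200
adj(I−A) = [[0.70, 0.20], [0.05, 0.90]]
(I − A)⁻¹ = adj(I−A) / det(I−A) ≈
  [   1.1290     0.3226]
  [   0.0806     1.4516]
x = (I − A)⁻¹ d = adj(I−A)·d / det(I−A), with det(I−A) = 0.6200:
  x_1 = (0.70·50 + 0.20·30) / 0.6200 = 41.00 / 0.6200 ≈ 66.13
  x_2 = (0.05·50 + 0.90·30) / 0.6200 = 29.50 / 0.6200 ≈ 47.58

x_1 = 66.13, x_2 = 47.58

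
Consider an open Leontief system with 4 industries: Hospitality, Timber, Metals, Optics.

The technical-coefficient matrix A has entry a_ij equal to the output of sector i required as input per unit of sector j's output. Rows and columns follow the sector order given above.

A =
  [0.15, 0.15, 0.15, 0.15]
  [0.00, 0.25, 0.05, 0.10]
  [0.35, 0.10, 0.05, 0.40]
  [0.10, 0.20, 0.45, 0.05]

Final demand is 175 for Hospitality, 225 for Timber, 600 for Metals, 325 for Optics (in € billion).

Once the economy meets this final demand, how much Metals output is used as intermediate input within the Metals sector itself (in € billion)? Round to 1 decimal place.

I − A =
  [   0.85    -0.15    -0.15    -0.15]
  [   0.00     0.75    -0.05    -0.10]
  [  -0.35    -0.10     0.95    -0.40]
  [  -0.10    -0.20    -0.45     0.95]
Compute the cofactors C_ij = (−1)^(i+j)·(3×3 minor ij) of I−A; the adjugate is their transpose:
adj(I−A) = Cᵀ =
  [ 0.509625   0.169875   0.169875   0.169875]
  [ 0.043875   0.520375   0.079375   0.095125]
  [ 0.273375   0.213625   0.575875   0.308125]
  [ 0.192375   0.228625   0.307375   0.559375]
det(I−A) = Σ_j (I−A)_1j·C_1j = (0.85)(0.509625) + (-0.15)(0.043875) + (-0.15)(0.273375) + (-0.15)(0.192375) = 0.3567375
(I − A)⁻¹ = adj(I−A) / det(I−A) ≈
  [   1.4286     0.4762     0.4762     0.4762]
  [   0.1230     1.4587     0.2225     0.2667]
  [   0.7663     0.5988     1.6143     0.8637]
  [   0.5393     0.6409     0.8616     1.5680]
First solve x = (I − A)⁻¹ d = adj(I−A)·d / det(I−A); in particular x_3 = (0.273375·175 + 0.213625·225 + 0.575875·600 + 0.308125·325) / 0.3567375 = 541.571875 / 0.3567375 ≈ 1518.124.
Intermediate flow from 3 to 3: z_33 = a_33 · x_3 = 0.05 × 541.571875 / 0.3567375 = 27.07859375 / 0.3567375 ≈ 75.9.

z_33 = 75.9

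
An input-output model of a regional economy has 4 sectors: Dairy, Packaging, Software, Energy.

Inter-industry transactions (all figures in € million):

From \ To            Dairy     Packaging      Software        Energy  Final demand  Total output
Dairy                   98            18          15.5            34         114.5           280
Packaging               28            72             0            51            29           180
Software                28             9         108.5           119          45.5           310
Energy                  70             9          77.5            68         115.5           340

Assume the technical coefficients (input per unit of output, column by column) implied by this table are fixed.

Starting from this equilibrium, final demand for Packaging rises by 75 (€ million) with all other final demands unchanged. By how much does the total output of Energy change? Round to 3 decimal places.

Technical coefficients a_ij = z_ij / X_j:
  a_11 = 98/280 = 0.35, a_21 = 28/280 = 0.10, a_31 = 28/280 = 0.10, a_41 = 70/280 = 0.25
  a_12 = 18/180 = 0.10, a_22 = 72/180 = 0.40, a_32 = 9/180 = 0.05, a_42 = 9/180 = 0.05
  a_13 = 15.5/310 = 0.05, a_23 = 0/310 = 0.00, a_33 = 108.5/310 = 0.35, a_43 = 77.5/310 = 0.25
  a_14 = 34/340 = 0.10, a_24 = 51/340 = 0.15, a_34 = 119/340 = 0.35, a_44 = 68/340 = 0.20
I − A =
  [   0.65    -0.10    -0.05    -0.10]
  [  -0.10     0.60     0.00    -0.15]
  [  -0.10    -0.05     0.65    -0.35]
  [  -0.25    -0.05    -0.25     0.80]
Compute the cofactors C_ij = (−1)^(i+j)·(3×3 minor ij) of I−A; the adjugate is their transpose:
adj(I−A) = Cᵀ =
  [ 0.252750   0.050625   0.042375   0.059625]
  [ 0.071375   0.254000   0.032750   0.070875]
  [ 0.107375   0.053375   0.279875   0.145875]
  [ 0.117000   0.048375   0.102750   0.243750]
det(I−A) = Σ_j (I−A)_1j·C_1j = (0.65)(0.252750) + (-0.10)(0.071375) + (-0.05)(0.107375) + (-0.10)(0.117000) = 0.14008125
(I − A)⁻¹ = adj(I−A) / det(I−A) ≈
  [   1.8043     0.3614     0.3025     0.4256]
  [   0.5095     1.8132     0.2338     0.5060]
  [   0.7665     0.3810     1.9979     1.0414]
  [   0.8352     0.3453     0.7335     1.7401]
Δx = (I − A)⁻¹ Δd with Δd having +75 in the Packaging component and 0 elsewhere.
So Δx_4 = L_42 · (+75), where L_42 = adj(I−A)_42 / det(I−A) = 0.048375 / 0.14008125.
Δx_4 = 0.048375 × (+75) / 0.14008125 = 3.628125 / 0.14008125 ≈ 25.900.

Δx_4 = 25.900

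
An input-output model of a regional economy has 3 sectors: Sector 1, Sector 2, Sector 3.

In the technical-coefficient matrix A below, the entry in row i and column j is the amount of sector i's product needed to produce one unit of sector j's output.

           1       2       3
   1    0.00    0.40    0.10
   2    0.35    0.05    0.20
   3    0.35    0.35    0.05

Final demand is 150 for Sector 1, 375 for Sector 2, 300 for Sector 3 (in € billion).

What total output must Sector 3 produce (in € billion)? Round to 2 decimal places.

I − A =
  [   1.00    -0.40    -0.10]
  [  -0.35     0.95    -0.20]
  [  -0.35    -0.35     0.95]
Cofactors of I−A, C_ij = (−1)^(i+j)·(minor ij) (rows/columns in the sector order above):
  C_11 = (0.95)(0.95) − (-0.20)(-0.35) = 0.8325
  C_12 = −[(-0.35)(0.95) − (-0.20)(-0.35)] = 0.4025
  C_13 = (-0.35)(-0.35) − (0.95)(-0.35) = 0.4550
  C_21 = −[(-0.40)(0.95) − (-0.10)(-0.35)] = 0.4150
  C_22 = (1.00)(0.95) − (-0.10)(-0.35) = 0.9150
  C_23 = −[(1.00)(-0.35) − (-0.40)(-0.35)] = 0.4900
  C_31 = (-0.40)(-0.20) − (-0.10)(0.95) = 0.1750
  C_32 = −[(1.00)(-0.20) − (-0.10)(-0.35)] = 0.2350
  C_33 = (1.00)(0.95) − (-0.40)(-0.35) = 0.8100
det(I−A) = Σ_j (I−A)_1j·C_1j = (1.00)(0.8325) + (-0.40)(0.4025) + (-0.10)(0.4550) = 0.6260
adj(I−A) = Cᵀ =
  [ 0.8325   0.4150   0.1750]
  [ 0.4025   0.9150   0.2350]
  [ 0.4550   0.4900   0.8100]
(I − A)⁻¹ = adj(I−A) / det(I−A) ≈
  [   1.3299     0.6629     0.2796]
  [   0.6430     1.4617     0.3754]
  [   0.7268     0.7827     1.2939]
x = (I − A)⁻¹ d = adj(I−A)·d / det(I−A), with det(I−A) = 0.6260:
  x_1 = (0.8325·150 + 0.4150·375 + 0.1750·300) / 0.6260 = 333.00 / 0.6260 ≈ 531.95
  x_2 = (0.4025·150 + 0.9150·375 + 0.2350·300) / 0.6260 = 474.00 / 0.6260 ≈ 757.19
  x_3 = (0.4550·150 + 0.4900·375 + 0.8100·300) / 0.6260 = 495.00 / 0.6260 ≈ 790.73

x_3 = 790.73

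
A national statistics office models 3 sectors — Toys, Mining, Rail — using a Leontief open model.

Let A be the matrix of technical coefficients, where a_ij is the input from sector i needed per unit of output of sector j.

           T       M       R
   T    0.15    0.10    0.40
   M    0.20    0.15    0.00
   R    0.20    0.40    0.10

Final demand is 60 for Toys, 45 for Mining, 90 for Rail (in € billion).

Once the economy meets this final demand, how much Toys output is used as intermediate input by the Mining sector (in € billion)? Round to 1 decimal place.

z_TM = 9.2

I − A =
  [   0.85    -0.10    -0.40]
  [  -0.20     0.85     0.00]
  [  -0.20    -0.40     0.90]
Cofactors of I−A, C_ij = (−1)^(i+j)·(minor ij) (rows/columns in the sector order above):
  C_11 = (0.85)(0.90) − (0.00)(-0.40) = 0.7650
  C_12 = −[(-0.20)(0.90) − (0.00)(-0.20)] = 0.1800
  C_13 = (-0.20)(-0.40) − (0.85)(-0.20) = 0.2500
  C_21 = −[(-0.10)(0.90) − (-0.40)(-0.40)] = 0.2500
  C_22 = (0.85)(0.90) − (-0.40)(-0.20) = 0.6850
  C_23 = −[(0.85)(-0.40) − (-0.10)(-0.20)] = 0.3600
  C_31 = (-0.10)(0.00) − (-0.40)(0.85) = 0.3400
  C_32 = −[(0.85)(0.00) − (-0.40)(-0.20)] = 0.0800
  C_33 = (0.85)(0.85) − (-0.10)(-0.20) = 0.7025
det(I−A) = Σ_j (I−A)_1j·C_1j = (0.85)(0.7650) + (-0.10)(0.1800) + (-0.40)(0.2500) = 0.53225
adj(I−A) = Cᵀ =
  [ 0.7650   0.2500   0.3400]
  [ 0.1800   0.6850   0.0800]
  [ 0.2500   0.3600   0.7025]
(I − A)⁻¹ = adj(I−A) / det(I−A) ≈
  [   1.4373     0.4697     0.6388]
  [   0.3382     1.2870     0.1503]
  [   0.4697     0.6764     1.3199]
First solve x = (I − A)⁻¹ d = adj(I−A)·d / det(I−A); in particular x_M = (0.1800·60 + 0.6850·45 + 0.0800·90) / 0.53225 = 48.825 / 0.53225 ≈ 91.733.
Intermediate flow from T to M: z_TM = a_TM · x_M = 0.10 × 48.825 / 0.53225 = 4.8825 / 0.53225 ≈ 9.2.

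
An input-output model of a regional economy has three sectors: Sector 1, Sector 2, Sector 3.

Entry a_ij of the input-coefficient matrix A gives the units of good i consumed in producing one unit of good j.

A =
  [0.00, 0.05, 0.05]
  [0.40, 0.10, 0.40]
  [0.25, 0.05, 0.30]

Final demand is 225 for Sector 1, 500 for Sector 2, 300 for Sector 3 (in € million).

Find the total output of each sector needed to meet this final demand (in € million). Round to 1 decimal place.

I − A =
  [   1.00    -0.05    -0.05]
  [  -0.40     0.90    -0.40]
  [  -0.25    -0.05     0.70]
Cofactors of I−A, C_ij = (−1)^(i+j)·(minor ij) (rows/columns in the sector order above):
  C_11 = (0.90)(0.70) − (-0.40)(-0.05) = 0.6100
  C_12 = −[(-0.40)(0.70) − (-0.40)(-0.25)] = 0.3800
  C_13 = (-0.40)(-0.05) − (0.90)(-0.25) = 0.2450
  C_21 = −[(-0.05)(0.70) − (-0.05)(-0.05)] = 0.0375
  C_22 = (1.00)(0.70) − (-0.05)(-0.25) = 0.6875
  C_23 = −[(1.00)(-0.05) − (-0.05)(-0.25)] = 0.0625
  C_31 = (-0.05)(-0.40) − (-0.05)(0.90) = 0.0650
  C_32 = −[(1.00)(-0.40) − (-0.05)(-0.40)] = 0.4200
  C_33 = (1.00)(0.90) − (-0.05)(-0.40) = 0.8800
det(I−A) = Σ_j (I−A)_1j·C_1j = (1.00)(0.6100) + (-0.05)(0.3800) + (-0.05)(0.2450) = 0.57875
adj(I−A) = Cᵀ =
  [ 0.6100   0.0375   0.0650]
  [ 0.3800   0.6875   0.4200]
  [ 0.2450   0.0625   0.8800]
(I − A)⁻¹ = adj(I−A) / det(I−A) ≈
  [   1.0540     0.0648     0.1123]
  [   0.6566     1.1879     0.7257]
  [   0.4233     0.1080     1.5205]
x = (I − A)⁻¹ d = adj(I−A)·d / det(I−A), with det(I−A) = 0.57875:
  x_1 = (0.6100·225 + 0.0375·500 + 0.0650·300) / 0.57875 = 175.50 / 0.57875 ≈ 303.2
  x_2 = (0.3800·225 + 0.6875·500 + 0.4200·300) / 0.57875 = 555.25 / 0.57875 ≈ 959.4
  x_3 = (0.2450·225 + 0.0625·500 + 0.8800·300) / 0.57875 = 350.375 / 0.57875 ≈ 605.4

x_1 = 303.2, x_2 = 959.4, x_3 = 605.4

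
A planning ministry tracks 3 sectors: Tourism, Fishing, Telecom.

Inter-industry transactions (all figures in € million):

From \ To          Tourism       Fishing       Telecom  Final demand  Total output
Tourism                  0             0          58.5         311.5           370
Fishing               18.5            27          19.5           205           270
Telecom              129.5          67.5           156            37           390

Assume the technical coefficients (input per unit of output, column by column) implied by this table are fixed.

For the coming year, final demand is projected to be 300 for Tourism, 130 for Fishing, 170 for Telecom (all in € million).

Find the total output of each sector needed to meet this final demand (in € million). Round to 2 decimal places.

x_1 = 388.97, x_2 = 199.01, x_3 = 593.15

Technical coefficients a_ij = z_ij / X_j:
  a_11 = 0/370 = 0.00, a_21 = 18.5/370 = 0.05, a_31 = 129.5/370 = 0.35
  a_12 = 0/270 = 0.00, a_22 = 27/270 = 0.10, a_32 = 67.5/270 = 0.25
  a_13 = 58.5/390 = 0.15, a_23 = 19.5/390 = 0.05, a_33 = 156/390 = 0.40
I − A =
  [   1.00     0.00    -0.15]
  [  -0.05     0.90    -0.05]
  [  -0.35    -0.25     0.60]
Cofactors of I−A, C_ij = (−1)^(i+j)·(minor ij) (rows/columns in the sector order above):
  C_11 = (0.90)(0.60) − (-0.05)(-0.25) = 0.5275
  C_12 = −[(-0.05)(0.60) − (-0.05)(-0.35)] = 0.0475
  C_13 = (-0.05)(-0.25) − (0.90)(-0.35) = 0.3275
  C_21 = −[(0.00)(0.60) − (-0.15)(-0.25)] = 0.0375
  C_22 = (1.00)(0.60) − (-0.15)(-0.35) = 0.5475
  C_23 = −[(1.00)(-0.25) − (0.00)(-0.35)] = 0.2500
  C_31 = (0.00)(-0.05) − (-0.15)(0.90) = 0.1350
  C_32 = −[(1.00)(-0.05) − (-0.15)(-0.05)] = 0.0575
  C_33 = (1.00)(0.90) − (0.00)(-0.05) = 0.9000
det(I−A) = Σ_j (I−A)_1j·C_1j = (1.00)(0.5275) + (0.00)(0.0475) + (-0.15)(0.3275) = 0.478375
adj(I−A) = Cᵀ =
  [ 0.5275   0.0375   0.1350]
  [ 0.0475   0.5475   0.0575]
  [ 0.3275   0.2500   0.9000]
(I − A)⁻¹ = adj(I−A) / det(I−A) ≈
  [   1.1027     0.0784     0.2822]
  [   0.0993     1.1445     0.1202]
  [   0.6846     0.5226     1.8814]
x = (I − A)⁻¹ d = adj(I−A)·d / det(I−A), with det(I−A) = 0.478375:
  x_1 = (0.5275·300 + 0.0375·130 + 0.1350·170) / 0.478375 = 186.075 / 0.478375 ≈ 388.97
  x_2 = (0.0475·300 + 0.5475·130 + 0.0575·170) / 0.478375 = 95.20 / 0.478375 ≈ 199.01
  x_3 = (0.3275·300 + 0.2500·130 + 0.9000·170) / 0.478375 = 283.75 / 0.478375 ≈ 593.15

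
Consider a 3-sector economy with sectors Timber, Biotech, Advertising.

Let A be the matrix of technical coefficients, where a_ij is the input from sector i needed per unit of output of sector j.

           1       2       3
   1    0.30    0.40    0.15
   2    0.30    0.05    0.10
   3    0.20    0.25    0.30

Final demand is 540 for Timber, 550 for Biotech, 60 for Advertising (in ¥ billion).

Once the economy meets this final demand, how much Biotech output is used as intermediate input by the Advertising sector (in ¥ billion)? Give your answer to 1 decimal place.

I − A =
  [   0.70    -0.40    -0.15]
  [  -0.30     0.95    -0.10]
  [  -0.20    -0.25     0.70]
Cofactors of I−A, C_ij = (−1)^(i+j)·(minor ij) (rows/columns in the sector order above):
  C_11 = (0.95)(0.70) − (-0.10)(-0.25) = 0.6400
  C_12 = −[(-0.30)(0.70) − (-0.10)(-0.20)] = 0.2300
  C_13 = (-0.30)(-0.25) − (0.95)(-0.20) = 0.2650
  C_21 = −[(-0.40)(0.70) − (-0.15)(-0.25)] = 0.3175
  C_22 = (0.70)(0.70) − (-0.15)(-0.20) = 0.4600
  C_23 = −[(0.70)(-0.25) − (-0.40)(-0.20)] = 0.2550
  C_31 = (-0.40)(-0.10) − (-0.15)(0.95) = 0.1825
  C_32 = −[(0.70)(-0.10) − (-0.15)(-0.30)] = 0.1150
  C_33 = (0.70)(0.95) − (-0.40)(-0.30) = 0.5450
det(I−A) = Σ_j (I−A)_1j·C_1j = (0.70)(0.6400) + (-0.40)(0.2300) + (-0.15)(0.2650) = 0.31625
adj(I−A) = Cᵀ =
  [ 0.6400   0.3175   0.1825]
  [ 0.2300   0.4600   0.1150]
  [ 0.2650   0.2550   0.5450]
(I − A)⁻¹ = adj(I−A) / det(I−A) ≈
  [   2.0237     1.0040     0.5771]
  [   0.7273     1.4545     0.3636]
  [   0.8379     0.8063     1.7233]
First solve x = (I − A)⁻¹ d = adj(I−A)·d / det(I−A); in particular x_3 = (0.2650·540 + 0.2550·550 + 0.5450·60) / 0.31625 = 316.05 / 0.31625 ≈ 999.368.
Intermediate flow from 2 to 3: z_23 = a_23 · x_3 = 0.10 × 316.05 / 0.31625 = 31.605 / 0.31625 ≈ 99.9.

z_23 = 99.9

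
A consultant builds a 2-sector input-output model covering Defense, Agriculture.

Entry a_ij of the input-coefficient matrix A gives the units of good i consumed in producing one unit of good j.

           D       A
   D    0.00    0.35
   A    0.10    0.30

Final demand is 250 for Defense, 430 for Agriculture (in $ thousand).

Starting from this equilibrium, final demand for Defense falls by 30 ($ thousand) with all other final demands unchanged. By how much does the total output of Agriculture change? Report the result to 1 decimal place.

I − A =
  [   1.00    -0.35]
  [  -0.10     0.70]
det(I−A) = (1.00)(0.70) − (-0.35)(-0.10) = 0.6650
adj(I−A) = [[0.70, 0.35], [0.10, 1.00]]
(I − A)⁻¹ = adj(I−A) / det(I−A) ≈
  [   1.0526     0.5263]
  [   0.1504     1.5038]
Δx = (I − A)⁻¹ Δd with Δd having -30 in the Defense component and 0 elsewhere.
So Δx_A = L_AD · (-30), where L_AD = adj(I−A)_AD / det(I−A) = 0.10 / 0.6650.
Δx_A = 0.10 × (-30) / 0.6650 = -3.00 / 0.6650 ≈ -4.5.

Δx_A = -4.5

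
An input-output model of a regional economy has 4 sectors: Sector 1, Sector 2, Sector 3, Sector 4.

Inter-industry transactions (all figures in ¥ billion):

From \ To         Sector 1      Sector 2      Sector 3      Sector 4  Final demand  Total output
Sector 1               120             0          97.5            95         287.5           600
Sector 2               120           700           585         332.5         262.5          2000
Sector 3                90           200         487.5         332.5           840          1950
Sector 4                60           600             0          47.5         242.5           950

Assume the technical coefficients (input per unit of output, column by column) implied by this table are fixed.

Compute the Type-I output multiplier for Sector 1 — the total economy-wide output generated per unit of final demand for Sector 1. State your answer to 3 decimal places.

m_1 = 3.281

Technical coefficients a_ij = z_ij / X_j:
  a_11 = 120/600 = 0.20, a_21 = 120/600 = 0.20, a_31 = 90/600 = 0.15, a_41 = 60/600 = 0.10
  a_12 = 0/2000 = 0.00, a_22 = 700/2000 = 0.35, a_32 = 200/2000 = 0.10, a_42 = 600/2000 = 0.30
  a_13 = 97.5/1950 = 0.05, a_23 = 585/1950 = 0.30, a_33 = 487.5/1950 = 0.25, a_43 = 0/1950 = 0.00
  a_14 = 95/950 = 0.10, a_24 = 332.5/950 = 0.35, a_34 = 332.5/950 = 0.35, a_44 = 47.5/950 = 0.05
I − A =
  [   0.80     0.00    -0.05    -0.10]
  [  -0.20     0.65    -0.30    -0.35]
  [  -0.15    -0.10     0.75    -0.35]
  [  -0.10    -0.30     0.00     0.95]
Compute the cofactors C_ij = (−1)^(i+j)·(3×3 minor ij) of I−A; the adjugate is their transpose:
adj(I−A) = Cᵀ =
  [ 0.324375   0.032500   0.034625   0.058875]
  [ 0.222000   0.553625   0.236250   0.314375]
  [ 0.143125   0.163500   0.397500   0.221750]
  [ 0.104250   0.178250   0.078250   0.360125]
det(I−A) = Σ_j (I−A)_1j·C_1j = (0.80)(0.324375) + (0.00)(0.222000) + (-0.05)(0.143125) + (-0.10)(0.104250) = 0.24191875
(I − A)⁻¹ = adj(I−A) / det(I−A) ≈
  [   1.3408     0.1343     0.1431     0.2434]
  [   0.9177     2.2885     0.9766     1.2995]
  [   0.5916     0.6758     1.6431     0.9166]
  [   0.4309     0.7368     0.3235     1.4886]
The output multiplier for sector j is the column-j sum of the Leontief inverse (I − A)⁻¹ = adj(I−A) / det(I−A).
Column 1 of adj(I−A): (0.324375, 0.222000, 0.143125, 0.104250); det(I−A) = 0.24191875.
m_1 = (0.324375 + 0.222000 + 0.143125 + 0.104250) / 0.24191875 = 0.79375 / 0.24191875 ≈ 3.281.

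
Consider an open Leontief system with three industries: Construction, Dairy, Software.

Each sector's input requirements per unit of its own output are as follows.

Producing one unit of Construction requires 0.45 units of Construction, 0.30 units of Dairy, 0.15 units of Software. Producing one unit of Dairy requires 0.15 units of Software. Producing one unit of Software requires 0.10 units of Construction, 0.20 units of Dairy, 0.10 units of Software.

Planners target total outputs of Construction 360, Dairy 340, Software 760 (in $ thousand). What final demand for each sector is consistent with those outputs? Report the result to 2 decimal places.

I − A =
  [   0.55     0.00    -0.10]
  [  -0.30     1.00    -0.20]
  [  -0.15    -0.15     0.90]
d = (I − A) x:
  d_1 = (+0.55)·360 + (+0.00)·340 + (-0.10)·760 = 122.00
  d_2 = (-0.30)·360 + (+1.00)·340 + (-0.20)·760 = 80.00
  d_3 = (-0.15)·360 + (-0.15)·340 + (+0.90)·760 = 579.00

d_1 = 122.00, d_2 = 80.00, d_3 = 579.00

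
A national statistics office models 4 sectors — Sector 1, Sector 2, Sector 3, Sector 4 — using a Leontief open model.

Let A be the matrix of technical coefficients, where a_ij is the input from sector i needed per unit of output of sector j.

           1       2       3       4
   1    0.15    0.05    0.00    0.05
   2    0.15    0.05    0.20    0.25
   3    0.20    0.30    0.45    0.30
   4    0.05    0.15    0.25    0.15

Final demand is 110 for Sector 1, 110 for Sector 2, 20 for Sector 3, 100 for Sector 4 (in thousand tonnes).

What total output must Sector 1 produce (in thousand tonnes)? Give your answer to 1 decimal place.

x_1 = 166.5

I − A =
  [   0.85    -0.05     0.00    -0.05]
  [  -0.15     0.95    -0.20    -0.25]
  [  -0.20    -0.30     0.55    -0.30]
  [  -0.05    -0.15    -0.25     0.85]
Compute the cofactors C_ij = (−1)^(i+j)·(3×3 minor ij) of I−A; the adjugate is their transpose:
adj(I−A) = Cᵀ =
  [ 0.27350   0.02750   0.02500   0.03300]
  [ 0.11525   0.32975   0.19900   0.17400]
  [ 0.21700   0.26500   0.64400   0.31800]
  [ 0.10025   0.13775   0.22600   0.38700]
det(I−A) = Σ_j (I−A)_1j·C_1j = (0.85)(0.27350) + (-0.05)(0.11525) + (0.00)(0.21700) + (-0.05)(0.10025) = 0.2217
(I − A)⁻¹ = adj(I−A) / det(I−A) ≈
  [   1.2336     0.1240     0.1128     0.1488]
  [   0.5198     1.4874     0.8976     0.7848]
  [   0.9788     1.1953     2.9048     1.4344]
  [   0.4522     0.6213     1.0194     1.7456]
x = (I − A)⁻¹ d = adj(I−A)·d / det(I−A), with det(I−A) = 0.2217:
  x_1 = (0.27350·110 + 0.02750·110 + 0.02500·20 + 0.03300·100) / 0.2217 = 36.91 / 0.2217 ≈ 166.5
  x_2 = (0.11525·110 + 0.32975·110 + 0.19900·20 + 0.17400·100) / 0.2217 = 70.33 / 0.2217 ≈ 317.2
  x_3 = (0.21700·110 + 0.26500·110 + 0.64400·20 + 0.31800·100) / 0.2217 = 97.70 / 0.2217 ≈ 440.7
  x_4 = (0.10025·110 + 0.13775·110 + 0.22600·20 + 0.38700·100) / 0.2217 = 69.40 / 0.2217 ≈ 313.0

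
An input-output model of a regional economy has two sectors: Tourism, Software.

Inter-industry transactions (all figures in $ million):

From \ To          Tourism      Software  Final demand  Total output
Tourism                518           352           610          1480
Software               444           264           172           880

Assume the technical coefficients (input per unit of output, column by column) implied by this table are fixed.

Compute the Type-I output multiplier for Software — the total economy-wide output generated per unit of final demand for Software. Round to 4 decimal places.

Technical coefficients a_ij = z_ij / X_j:
  a_11 = 518/1480 = 0.35, a_21 = 444/1480 = 0.30
  a_12 = 352/880 = 0.40, a_22 = 264/880 = 0.30
I − A =
  [   0.65    -0.40]
  [  -0.30     0.70]
det(I−A) = (0.65)(0.70) − (-0.40)(-0.30) = 0.3350
adj(I−A) = [[0.70, 0.40], [0.30, 0.65]]
(I − A)⁻¹ = adj(I−A) / det(I−A) ≈
  [   2.08955     1.19403]
  [   0.89552     1.94030]
The output multiplier for sector j is the column-j sum of the Leontief inverse (I − A)⁻¹ = adj(I−A) / det(I−A).
Column 2 of adj(I−A): (0.40, 0.65); det(I−A) = 0.3350.
m_2 = (0.40 + 0.65) / 0.3350 = 1.05 / 0.3350 ≈ 3.1343.

m_2 = 3.1343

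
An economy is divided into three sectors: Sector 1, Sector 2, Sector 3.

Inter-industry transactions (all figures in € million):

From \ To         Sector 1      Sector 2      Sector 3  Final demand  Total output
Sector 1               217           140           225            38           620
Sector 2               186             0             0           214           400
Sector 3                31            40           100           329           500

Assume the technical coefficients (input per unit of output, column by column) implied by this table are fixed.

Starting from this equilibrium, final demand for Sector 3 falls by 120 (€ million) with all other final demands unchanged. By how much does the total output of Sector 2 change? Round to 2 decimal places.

Δx_2 = -40.50

Technical coefficients a_ij = z_ij / X_j:
  a_11 = 217/620 = 0.35, a_21 = 186/620 = 0.30, a_31 = 31/620 = 0.05
  a_12 = 140/400 = 0.35, a_22 = 0/400 = 0.00, a_32 = 40/400 = 0.10
  a_13 = 225/500 = 0.45, a_23 = 0/500 = 0.00, a_33 = 100/500 = 0.20
I − A =
  [   0.65    -0.35    -0.45]
  [  -0.30     1.00     0.00]
  [  -0.05    -0.10     0.80]
Cofactors of I−A, C_ij = (−1)^(i+j)·(minor ij) (rows/columns in the sector order above):
  C_11 = (1.00)(0.80) − (0.00)(-0.10) = 0.8000
  C_12 = −[(-0.30)(0.80) − (0.00)(-0.05)] = 0.2400
  C_13 = (-0.30)(-0.10) − (1.00)(-0.05) = 0.0800
  C_21 = −[(-0.35)(0.80) − (-0.45)(-0.10)] = 0.3250
  C_22 = (0.65)(0.80) − (-0.45)(-0.05) = 0.4975
  C_23 = −[(0.65)(-0.10) − (-0.35)(-0.05)] = 0.0825
  C_31 = (-0.35)(0.00) − (-0.45)(1.00) = 0.4500
  C_32 = −[(0.65)(0.00) − (-0.45)(-0.30)] = 0.1350
  C_33 = (0.65)(1.00) − (-0.35)(-0.30) = 0.5450
det(I−A) = Σ_j (I−A)_1j·C_1j = (0.65)(0.8000) + (-0.35)(0.2400) + (-0.45)(0.0800) = 0.4000
adj(I−A) = Cᵀ =
  [ 0.8000   0.3250   0.4500]
  [ 0.2400   0.4975   0.1350]
  [ 0.0800   0.0825   0.5450]
(I − A)⁻¹ = adj(I−A) / det(I−A) ≈
  [   2.0000     0.8125     1.1250]
  [   0.6000     1.2438     0.3375]
  [   0.2000     0.2063     1.3625]
Δx = (I − A)⁻¹ Δd with Δd having -120 in the Sector 3 component and 0 elsewhere.
So Δx_2 = L_23 · (-120), where L_23 = adj(I−A)_23 / det(I−A) = 0.1350 / 0.4000.
Δx_2 = 0.1350 × (-120) / 0.4000 = -16.20 / 0.4000 = -40.50.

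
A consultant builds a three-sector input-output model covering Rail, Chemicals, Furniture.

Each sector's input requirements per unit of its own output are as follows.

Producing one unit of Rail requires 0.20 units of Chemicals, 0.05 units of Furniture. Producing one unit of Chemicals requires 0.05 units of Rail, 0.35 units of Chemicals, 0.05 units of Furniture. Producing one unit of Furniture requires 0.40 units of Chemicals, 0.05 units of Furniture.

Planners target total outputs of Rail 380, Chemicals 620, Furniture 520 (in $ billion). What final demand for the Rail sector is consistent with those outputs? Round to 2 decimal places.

d_1 = 349.00

I − A =
  [   1.00    -0.05     0.00]
  [  -0.20     0.65    -0.40]
  [  -0.05    -0.05     0.95]
d = (I − A) x:
  d_1 = (+1.00)·380 + (-0.05)·620 + (+0.00)·520 = 349.00
  d_2 = (-0.20)·380 + (+0.65)·620 + (-0.40)·520 = 119.00
  d_3 = (-0.05)·380 + (-0.05)·620 + (+0.95)·520 = 444.00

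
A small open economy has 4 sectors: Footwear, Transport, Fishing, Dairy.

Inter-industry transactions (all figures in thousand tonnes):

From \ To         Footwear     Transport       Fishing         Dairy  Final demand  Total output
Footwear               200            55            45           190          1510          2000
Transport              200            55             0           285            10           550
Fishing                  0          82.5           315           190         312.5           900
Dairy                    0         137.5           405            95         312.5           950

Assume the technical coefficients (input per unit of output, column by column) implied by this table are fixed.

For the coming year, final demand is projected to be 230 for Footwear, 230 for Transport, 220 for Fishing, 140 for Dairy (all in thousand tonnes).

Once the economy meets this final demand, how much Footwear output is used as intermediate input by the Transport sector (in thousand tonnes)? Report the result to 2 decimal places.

z_12 = 51.79

Technical coefficients a_ij = z_ij / X_j:
  a_11 = 200/2000 = 0.10, a_21 = 200/2000 = 0.10, a_31 = 0/2000 = 0.00, a_41 = 0/2000 = 0.00
  a_12 = 55/550 = 0.10, a_22 = 55/550 = 0.10, a_32 = 82.5/550 = 0.15, a_42 = 137.5/550 = 0.25
  a_13 = 45/900 = 0.05, a_23 = 0/900 = 0.00, a_33 = 315/900 = 0.35, a_43 = 405/900 = 0.45
  a_14 = 190/950 = 0.20, a_24 = 285/950 = 0.30, a_34 = 190/950 = 0.20, a_44 = 95/950 = 0.10
I − A =
  [   0.90    -0.10    -0.05    -0.20]
  [  -0.10     0.90     0.00    -0.30]
  [   0.00    -0.15     0.65    -0.20]
  [   0.00    -0.25    -0.45     0.90]
Compute the cofactors C_ij = (−1)^(i+j)·(3×3 minor ij) of I−A; the adjugate is their transpose:
adj(I−A) = Cᵀ =
  [ 0.37650   0.10475   0.13125   0.14775]
  [ 0.04950   0.44550   0.13500   0.18950]
  [ 0.01850   0.16650   0.64750   0.20350]
  [ 0.02300   0.20700   0.36125   0.51925]
det(I−A) = Σ_j (I−A)_1j·C_1j = (0.90)(0.37650) + (-0.10)(0.04950) + (-0.05)(0.01850) + (-0.20)(0.02300) = 0.328375
(I − A)⁻¹ = adj(I−A) / det(I−A) ≈
  [   1.1466     0.3190     0.3997     0.4499]
  [   0.1507     1.3567     0.4111     0.5771]
  [   0.0563     0.5070     1.9718     0.6197]
  [   0.0700     0.6304     1.1001     1.5813]
First solve x = (I − A)⁻¹ d = adj(I−A)·d / det(I−A); in particular x_2 = (0.04950·230 + 0.44550·230 + 0.13500·220 + 0.18950·140) / 0.328375 = 170.08 / 0.328375 ≈ 517.9444.
Intermediate flow from 1 to 2: z_12 = a_12 · x_2 = 0.10 × 170.08 / 0.328375 = 17.008 / 0.328375 ≈ 51.79.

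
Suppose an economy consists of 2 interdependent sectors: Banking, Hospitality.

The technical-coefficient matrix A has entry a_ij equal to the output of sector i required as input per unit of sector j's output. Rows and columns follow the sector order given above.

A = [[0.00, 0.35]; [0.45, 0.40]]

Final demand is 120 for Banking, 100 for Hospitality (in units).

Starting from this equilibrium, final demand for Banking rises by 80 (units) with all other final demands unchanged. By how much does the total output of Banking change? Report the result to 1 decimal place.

Δx_B = 108.5

I − A =
  [   1.00    -0.35]
  [  -0.45     0.60]
det(I−A) = (1.00)(0.60) − (-0.35)(-0.45) = 0.4425
adj(I−A) = [[0.60, 0.35], [0.45, 1.00]]
(I − A)⁻¹ = adj(I−A) / det(I−A) ≈
  [   1.3559     0.7910]
  [   1.0169     2.2599]
Δx = (I − A)⁻¹ Δd with Δd having +80 in the Banking component and 0 elsewhere.
So Δx_B = L_BB · (+80), where L_BB = adj(I−A)_BB / det(I−A) = 0.60 / 0.4425.
Δx_B = 0.60 × (+80) / 0.4425 = 48.00 / 0.4425 ≈ 108.5.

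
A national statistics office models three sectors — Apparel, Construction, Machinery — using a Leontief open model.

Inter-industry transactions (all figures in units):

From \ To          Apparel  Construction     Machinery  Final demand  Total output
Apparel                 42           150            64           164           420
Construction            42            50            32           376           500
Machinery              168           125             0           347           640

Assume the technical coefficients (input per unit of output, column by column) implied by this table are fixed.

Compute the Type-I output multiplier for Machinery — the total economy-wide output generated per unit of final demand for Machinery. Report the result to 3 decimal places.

Technical coefficients a_ij = z_ij / X_j:
  a_AA = 42/420 = 0.10, a_CA = 42/420 = 0.10, a_MA = 168/420 = 0.40
  a_AC = 150/500 = 0.30, a_CC = 50/500 = 0.10, a_MC = 125/500 = 0.25
  a_AM = 64/640 = 0.10, a_CM = 32/640 = 0.05, a_MM = 0/640 = 0.00
I − A =
  [   0.90    -0.30    -0.10]
  [  -0.10     0.90    -0.05]
  [  -0.40    -0.25     1.00]
Cofactors of I−A, C_ij = (−1)^(i+j)·(minor ij) (rows/columns in the sector order above):
  C_11 = (0.90)(1.00) − (-0.05)(-0.25) = 0.8875
  C_12 = −[(-0.10)(1.00) − (-0.05)(-0.40)] = 0.1200
  C_13 = (-0.10)(-0.25) − (0.90)(-0.40) = 0.3850
  C_21 = −[(-0.30)(1.00) − (-0.10)(-0.25)] = 0.3250
  C_22 = (0.90)(1.00) − (-0.10)(-0.40) = 0.8600
  C_23 = −[(0.90)(-0.25) − (-0.30)(-0.40)] = 0.3450
  C_31 = (-0.30)(-0.05) − (-0.10)(0.90) = 0.1050
  C_32 = −[(0.90)(-0.05) − (-0.10)(-0.10)] = 0.0550
  C_33 = (0.90)(0.90) − (-0.30)(-0.10) = 0.7800
det(I−A) = Σ_j (I−A)_1j·C_1j = (0.90)(0.8875) + (-0.30)(0.1200) + (-0.10)(0.3850) = 0.72425
adj(I−A) = Cᵀ =
  [ 0.8875   0.3250   0.1050]
  [ 0.1200   0.8600   0.0550]
  [ 0.3850   0.3450   0.7800]
(I − A)⁻¹ = adj(I−A) / det(I−A) ≈
  [   1.2254     0.4487     0.1450]
  [   0.1657     1.1874     0.0759]
  [   0.5316     0.4764     1.0770]
The output multiplier for sector j is the column-j sum of the Leontief inverse (I − A)⁻¹ = adj(I−A) / det(I−A).
Column M of adj(I−A): (0.1050, 0.0550, 0.7800); det(I−A) = 0.72425.
m_M = (0.1050 + 0.0550 + 0.7800) / 0.72425 = 0.94 / 0.72425 ≈ 1.298.

m_M = 1.298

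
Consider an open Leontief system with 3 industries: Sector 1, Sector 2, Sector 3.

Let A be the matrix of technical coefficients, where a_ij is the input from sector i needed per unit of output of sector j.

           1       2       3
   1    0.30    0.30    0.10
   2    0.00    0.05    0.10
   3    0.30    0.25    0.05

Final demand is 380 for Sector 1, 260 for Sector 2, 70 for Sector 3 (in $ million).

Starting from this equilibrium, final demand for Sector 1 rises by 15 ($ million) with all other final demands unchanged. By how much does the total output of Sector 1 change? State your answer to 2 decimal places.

I − A =
  [   0.70    -0.30    -0.10]
  [   0.00     0.95    -0.10]
  [  -0.30    -0.25     0.95]
Cofactors of I−A, C_ij = (−1)^(i+j)·(minor ij) (rows/columns in the sector order above):
  C_11 = (0.95)(0.95) − (-0.10)(-0.25) = 0.8775
  C_12 = −[(0.00)(0.95) − (-0.10)(-0.30)] = 0.0300
  C_13 = (0.00)(-0.25) − (0.95)(-0.30) = 0.2850
  C_21 = −[(-0.30)(0.95) − (-0.10)(-0.25)] = 0.3100
  C_22 = (0.70)(0.95) − (-0.10)(-0.30) = 0.6350
  C_23 = −[(0.70)(-0.25) − (-0.30)(-0.30)] = 0.2650
  C_31 = (-0.30)(-0.10) − (-0.10)(0.95) = 0.1250
  C_32 = −[(0.70)(-0.10) − (-0.10)(0.00)] = 0.0700
  C_33 = (0.70)(0.95) − (-0.30)(0.00) = 0.6650
det(I−A) = Σ_j (I−A)_1j·C_1j = (0.70)(0.8775) + (-0.30)(0.0300) + (-0.10)(0.2850) = 0.57675
adj(I−A) = Cᵀ =
  [ 0.8775   0.3100   0.1250]
  [ 0.0300   0.6350   0.0700]
  [ 0.2850   0.2650   0.6650]
(I − A)⁻¹ = adj(I−A) / det(I−A) ≈
  [   1.5215     0.5375     0.2167]
  [   0.0520     1.1010     0.1214]
  [   0.4941     0.4595     1.1530]
Δx = (I − A)⁻¹ Δd with Δd having +15 in the Sector 1 component and 0 elsewhere.
So Δx_1 = L_11 · (+15), where L_11 = adj(I−A)_11 / det(I−A) = 0.8775 / 0.57675.
Δx_1 = 0.8775 × (+15) / 0.57675 = 13.1625 / 0.57675 ≈ 22.82.

Δx_1 = 22.82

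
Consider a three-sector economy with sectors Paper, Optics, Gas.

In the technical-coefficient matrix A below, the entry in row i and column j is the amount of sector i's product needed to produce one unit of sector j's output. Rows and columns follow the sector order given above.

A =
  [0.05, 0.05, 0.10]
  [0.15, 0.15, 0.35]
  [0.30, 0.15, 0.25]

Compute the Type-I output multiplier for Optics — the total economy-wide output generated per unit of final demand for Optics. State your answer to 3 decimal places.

m_2 = 1.726

I − A =
  [   0.95    -0.05    -0.10]
  [  -0.15     0.85    -0.35]
  [  -0.30    -0.15     0.75]
Cofactors of I−A, C_ij = (−1)^(i+j)·(minor ij) (rows/columns in the sector order above):
  C_11 = (0.85)(0.75) − (-0.35)(-0.15) = 0.5850
  C_12 = −[(-0.15)(0.75) − (-0.35)(-0.30)] = 0.2175
  C_13 = (-0.15)(-0.15) − (0.85)(-0.30) = 0.2775
  C_21 = −[(-0.05)(0.75) − (-0.10)(-0.15)] = 0.0525
  C_22 = (0.95)(0.75) − (-0.10)(-0.30) = 0.6825
  C_23 = −[(0.95)(-0.15) − (-0.05)(-0.30)] = 0.1575
  C_31 = (-0.05)(-0.35) − (-0.10)(0.85) = 0.1025
  C_32 = −[(0.95)(-0.35) − (-0.10)(-0.15)] = 0.3475
  C_33 = (0.95)(0.85) − (-0.05)(-0.15) = 0.8000
det(I−A) = Σ_j (I−A)_1j·C_1j = (0.95)(0.5850) + (-0.05)(0.2175) + (-0.10)(0.2775) = 0.517125
adj(I−A) = Cᵀ =
  [ 0.5850   0.0525   0.1025]
  [ 0.2175   0.6825   0.3475]
  [ 0.2775   0.1575   0.8000]
(I − A)⁻¹ = adj(I−A) / det(I−A) ≈
  [   1.1313     0.1015     0.1982]
  [   0.4206     1.3198     0.6720]
  [   0.5366     0.3046     1.5470]
The output multiplier for sector j is the column-j sum of the Leontief inverse (I − A)⁻¹ = adj(I−A) / det(I−A).
Column 2 of adj(I−A): (0.0525, 0.6825, 0.1575); det(I−A) = 0.517125.
m_2 = (0.0525 + 0.6825 + 0.1575) / 0.517125 = 0.8925 / 0.517125 ≈ 1.726.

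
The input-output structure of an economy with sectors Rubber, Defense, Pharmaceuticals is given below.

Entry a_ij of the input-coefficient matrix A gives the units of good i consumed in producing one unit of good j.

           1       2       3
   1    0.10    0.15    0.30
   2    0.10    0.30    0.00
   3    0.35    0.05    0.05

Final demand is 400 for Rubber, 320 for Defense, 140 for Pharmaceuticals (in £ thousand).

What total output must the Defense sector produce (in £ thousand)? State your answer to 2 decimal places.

I − A =
  [   0.90    -0.15    -0.30]
  [  -0.10     0.70     0.00]
  [  -0.35    -0.05     0.95]
Cofactors of I−A, C_ij = (−1)^(i+j)·(minor ij) (rows/columns in the sector order above):
  C_11 = (0.70)(0.95) − (0.00)(-0.05) = 0.6650
  C_12 = −[(-0.10)(0.95) − (0.00)(-0.35)] = 0.0950
  C_13 = (-0.10)(-0.05) − (0.70)(-0.35) = 0.2500
  C_21 = −[(-0.15)(0.95) − (-0.30)(-0.05)] = 0.1575
  C_22 = (0.90)(0.95) − (-0.30)(-0.35) = 0.7500
  C_23 = −[(0.90)(-0.05) − (-0.15)(-0.35)] = 0.0975
  C_31 = (-0.15)(0.00) − (-0.30)(0.70) = 0.2100
  C_32 = −[(0.90)(0.00) − (-0.30)(-0.10)] = 0.0300
  C_33 = (0.90)(0.70) − (-0.15)(-0.10) = 0.6150
det(I−A) = Σ_j (I−A)_1j·C_1j = (0.90)(0.6650) + (-0.15)(0.0950) + (-0.30)(0.2500) = 0.50925
adj(I−A) = Cᵀ =
  [ 0.6650   0.1575   0.2100]
  [ 0.0950   0.7500   0.0300]
  [ 0.2500   0.0975   0.6150]
(I − A)⁻¹ = adj(I−A) / det(I−A) ≈
  [   1.3058     0.3093     0.4124]
  [   0.1865     1.4728     0.0589]
  [   0.4909     0.1915     1.2077]
x = (I − A)⁻¹ d = adj(I−A)·d / det(I−A), with det(I−A) = 0.50925:
  x_1 = (0.6650·400 + 0.1575·320 + 0.2100·140) / 0.50925 = 345.80 / 0.50925 ≈ 679.04
  x_2 = (0.0950·400 + 0.7500·320 + 0.0300·140) / 0.50925 = 282.20 / 0.50925 ≈ 554.15
  x_3 = (0.2500·400 + 0.0975·320 + 0.6150·140) / 0.50925 = 217.30 / 0.50925 ≈ 426.71

x_2 = 554.15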